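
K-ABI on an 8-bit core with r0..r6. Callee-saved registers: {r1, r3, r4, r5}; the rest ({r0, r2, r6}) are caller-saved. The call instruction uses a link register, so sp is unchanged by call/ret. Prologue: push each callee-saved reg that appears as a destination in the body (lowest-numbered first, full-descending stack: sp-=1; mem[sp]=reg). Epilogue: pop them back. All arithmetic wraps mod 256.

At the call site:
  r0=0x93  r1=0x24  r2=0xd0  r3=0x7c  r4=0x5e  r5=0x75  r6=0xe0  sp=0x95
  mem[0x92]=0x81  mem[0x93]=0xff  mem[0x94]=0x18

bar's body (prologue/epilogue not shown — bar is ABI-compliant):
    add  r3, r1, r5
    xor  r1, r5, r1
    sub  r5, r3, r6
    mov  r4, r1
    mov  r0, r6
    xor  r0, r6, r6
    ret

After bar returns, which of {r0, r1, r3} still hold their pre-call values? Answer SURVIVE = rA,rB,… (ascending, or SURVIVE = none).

SURVIVE = r1,r3

prologue: push r1 → mem[0x94]=0x24, sp=0x94
prologue: push r3 → mem[0x93]=0x7c, sp=0x93
prologue: push r4 → mem[0x92]=0x5e, sp=0x92
prologue: push r5 → mem[0x91]=0x75, sp=0x91
body[0] add  r3, r1, r5 → r3=0x99
body[1] xor  r1, r5, r1 → r1=0x51
body[2] sub  r5, r3, r6 → r5=0xb9
body[3] mov  r4, r1 → r4=0x51
body[4] mov  r0, r6 → r0=0xe0
body[5] xor  r0, r6, r6 → r0=0x00
epilogue: pop r5=0x75, sp=0x92
epilogue: pop r4=0x5e, sp=0x93
epilogue: pop r3=0x7c, sp=0x94
epilogue: pop r1=0x24, sp=0x95
r0: caller-saved, written=True
r1: callee-saved, written=True
r3: callee-saved, written=True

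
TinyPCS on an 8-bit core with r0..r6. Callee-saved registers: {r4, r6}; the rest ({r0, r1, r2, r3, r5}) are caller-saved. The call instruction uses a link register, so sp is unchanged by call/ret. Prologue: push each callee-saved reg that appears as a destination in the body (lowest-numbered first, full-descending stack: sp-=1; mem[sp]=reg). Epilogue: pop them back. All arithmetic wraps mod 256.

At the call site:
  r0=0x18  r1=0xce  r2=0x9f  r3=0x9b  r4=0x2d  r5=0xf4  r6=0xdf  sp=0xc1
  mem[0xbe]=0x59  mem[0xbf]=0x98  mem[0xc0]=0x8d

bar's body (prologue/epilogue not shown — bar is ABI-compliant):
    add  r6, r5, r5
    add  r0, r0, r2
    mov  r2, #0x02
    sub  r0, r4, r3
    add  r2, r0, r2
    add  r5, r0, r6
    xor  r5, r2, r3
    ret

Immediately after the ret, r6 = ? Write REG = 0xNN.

prologue: push r6 -> mem[0xc0]=0xdf, sp=0xc0
body[0] add  r6, r5, r5 -> r6=0xe8
body[1] add  r0, r0, r2 -> r0=0xb7
body[2] mov  r2, #0x02 -> r2=0x02
body[3] sub  r0, r4, r3 -> r0=0x92
body[4] add  r2, r0, r2 -> r2=0x94
body[5] add  r5, r0, r6 -> r5=0x7a
body[6] xor  r5, r2, r3 -> r5=0x0f
epilogue: pop r6=0xdf, sp=0xc1
r6 is callee-saved -> restored

REG = 0xdf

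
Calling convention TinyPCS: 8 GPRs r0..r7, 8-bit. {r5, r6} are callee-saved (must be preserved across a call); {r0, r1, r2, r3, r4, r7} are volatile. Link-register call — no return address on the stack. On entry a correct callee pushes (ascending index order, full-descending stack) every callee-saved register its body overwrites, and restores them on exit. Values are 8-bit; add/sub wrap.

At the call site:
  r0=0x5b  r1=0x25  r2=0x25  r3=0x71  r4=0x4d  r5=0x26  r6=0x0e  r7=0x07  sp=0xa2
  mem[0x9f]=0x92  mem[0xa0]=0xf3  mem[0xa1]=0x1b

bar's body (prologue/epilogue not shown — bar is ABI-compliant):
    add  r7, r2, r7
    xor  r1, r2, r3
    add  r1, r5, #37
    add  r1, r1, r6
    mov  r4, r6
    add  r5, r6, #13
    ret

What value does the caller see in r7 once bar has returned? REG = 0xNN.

REG = 0x2c

prologue: push r5 → mem[0xa1]=0x26, sp=0xa1
body[0] add  r7, r2, r7 → r7=0x2c
body[1] xor  r1, r2, r3 → r1=0x54
body[2] add  r1, r5, #37 → r1=0x4b
body[3] add  r1, r1, r6 → r1=0x59
body[4] mov  r4, r6 → r4=0x0e
body[5] add  r5, r6, #13 → r5=0x1b
epilogue: pop r5=0x26, sp=0xa2
r7 is caller-saved → body value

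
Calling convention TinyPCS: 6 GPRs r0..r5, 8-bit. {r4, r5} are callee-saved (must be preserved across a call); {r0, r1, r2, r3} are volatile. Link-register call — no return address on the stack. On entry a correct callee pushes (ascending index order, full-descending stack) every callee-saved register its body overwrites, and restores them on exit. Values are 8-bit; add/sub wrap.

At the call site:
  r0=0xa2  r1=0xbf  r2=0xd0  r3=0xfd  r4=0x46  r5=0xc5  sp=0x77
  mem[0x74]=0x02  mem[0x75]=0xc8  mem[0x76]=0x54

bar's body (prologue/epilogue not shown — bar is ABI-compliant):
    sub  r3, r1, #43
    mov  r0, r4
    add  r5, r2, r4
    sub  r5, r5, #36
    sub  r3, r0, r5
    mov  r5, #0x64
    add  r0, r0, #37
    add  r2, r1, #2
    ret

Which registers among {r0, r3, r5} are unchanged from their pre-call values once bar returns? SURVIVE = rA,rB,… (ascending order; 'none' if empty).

SURVIVE = r5

prologue: push r5 → mem[0x76]=0xc5, sp=0x76
body[0] sub  r3, r1, #43 → r3=0x94
body[1] mov  r0, r4 → r0=0x46
body[2] add  r5, r2, r4 → r5=0x16
body[3] sub  r5, r5, #36 → r5=0xf2
body[4] sub  r3, r0, r5 → r3=0x54
body[5] mov  r5, #0x64 → r5=0x64
body[6] add  r0, r0, #37 → r0=0x6b
body[7] add  r2, r1, #2 → r2=0xc1
epilogue: pop r5=0xc5, sp=0x77
r0: caller-saved, written=True
r3: caller-saved, written=True
r5: callee-saved, written=True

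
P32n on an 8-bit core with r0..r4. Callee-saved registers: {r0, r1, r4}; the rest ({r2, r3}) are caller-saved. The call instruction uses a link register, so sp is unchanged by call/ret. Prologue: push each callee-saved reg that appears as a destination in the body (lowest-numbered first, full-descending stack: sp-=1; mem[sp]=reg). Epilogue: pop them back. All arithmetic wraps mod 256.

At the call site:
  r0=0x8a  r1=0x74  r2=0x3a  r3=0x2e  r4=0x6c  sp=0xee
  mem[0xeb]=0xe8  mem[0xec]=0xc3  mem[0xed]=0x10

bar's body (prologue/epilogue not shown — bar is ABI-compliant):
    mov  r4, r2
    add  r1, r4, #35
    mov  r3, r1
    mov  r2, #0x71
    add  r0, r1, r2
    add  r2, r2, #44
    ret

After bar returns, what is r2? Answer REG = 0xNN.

prologue: push r0 → mem[0xed]=0x8a, sp=0xed
prologue: push r1 → mem[0xec]=0x74, sp=0xec
prologue: push r4 → mem[0xeb]=0x6c, sp=0xeb
body[0] mov  r4, r2 → r4=0x3a
body[1] add  r1, r4, #35 → r1=0x5d
body[2] mov  r3, r1 → r3=0x5d
body[3] mov  r2, #0x71 → r2=0x71
body[4] add  r0, r1, r2 → r0=0xce
body[5] add  r2, r2, #44 → r2=0x9d
epilogue: pop r4=0x6c, sp=0xec
epilogue: pop r1=0x74, sp=0xed
epilogue: pop r0=0x8a, sp=0xee
r2 is caller-saved → body value

REG = 0x9d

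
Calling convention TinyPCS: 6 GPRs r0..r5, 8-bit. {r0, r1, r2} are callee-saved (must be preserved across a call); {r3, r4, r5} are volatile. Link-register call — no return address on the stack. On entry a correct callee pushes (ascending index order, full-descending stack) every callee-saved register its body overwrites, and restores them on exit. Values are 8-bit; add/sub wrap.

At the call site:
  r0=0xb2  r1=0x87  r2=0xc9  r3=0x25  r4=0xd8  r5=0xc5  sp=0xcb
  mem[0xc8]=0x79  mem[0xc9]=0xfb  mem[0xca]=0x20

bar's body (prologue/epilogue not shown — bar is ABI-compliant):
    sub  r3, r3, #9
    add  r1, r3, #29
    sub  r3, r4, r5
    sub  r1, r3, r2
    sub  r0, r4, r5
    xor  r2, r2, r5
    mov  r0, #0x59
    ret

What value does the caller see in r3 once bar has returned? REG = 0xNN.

REG = 0x13

prologue: push r0 -> mem[0xca]=0xb2, sp=0xca
prologue: push r1 -> mem[0xc9]=0x87, sp=0xc9
prologue: push r2 -> mem[0xc8]=0xc9, sp=0xc8
body[0] sub  r3, r3, #9 -> r3=0x1c
body[1] add  r1, r3, #29 -> r1=0x39
body[2] sub  r3, r4, r5 -> r3=0x13
body[3] sub  r1, r3, r2 -> r1=0x4a
body[4] sub  r0, r4, r5 -> r0=0x13
body[5] xor  r2, r2, r5 -> r2=0x0c
body[6] mov  r0, #0x59 -> r0=0x59
epilogue: pop r2=0xc9, sp=0xc9
epilogue: pop r1=0x87, sp=0xca
epilogue: pop r0=0xb2, sp=0xcb
r3 is caller-saved -> body value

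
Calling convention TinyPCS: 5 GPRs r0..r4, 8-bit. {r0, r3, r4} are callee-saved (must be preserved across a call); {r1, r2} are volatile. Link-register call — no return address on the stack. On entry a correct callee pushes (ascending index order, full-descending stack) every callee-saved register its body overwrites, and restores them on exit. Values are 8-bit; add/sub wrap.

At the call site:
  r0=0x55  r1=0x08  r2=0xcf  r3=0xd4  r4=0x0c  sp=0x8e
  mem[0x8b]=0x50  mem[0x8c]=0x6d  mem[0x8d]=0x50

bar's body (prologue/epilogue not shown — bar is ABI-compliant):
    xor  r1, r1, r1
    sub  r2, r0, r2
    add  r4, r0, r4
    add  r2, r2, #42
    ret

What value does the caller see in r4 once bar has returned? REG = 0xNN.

prologue: push r4 -> mem[0x8d]=0x0c, sp=0x8d
body[0] xor  r1, r1, r1 -> r1=0x00
body[1] sub  r2, r0, r2 -> r2=0x86
body[2] add  r4, r0, r4 -> r4=0x61
body[3] add  r2, r2, #42 -> r2=0xb0
epilogue: pop r4=0x0c, sp=0x8e
r4 is callee-saved -> restored

REG = 0x0c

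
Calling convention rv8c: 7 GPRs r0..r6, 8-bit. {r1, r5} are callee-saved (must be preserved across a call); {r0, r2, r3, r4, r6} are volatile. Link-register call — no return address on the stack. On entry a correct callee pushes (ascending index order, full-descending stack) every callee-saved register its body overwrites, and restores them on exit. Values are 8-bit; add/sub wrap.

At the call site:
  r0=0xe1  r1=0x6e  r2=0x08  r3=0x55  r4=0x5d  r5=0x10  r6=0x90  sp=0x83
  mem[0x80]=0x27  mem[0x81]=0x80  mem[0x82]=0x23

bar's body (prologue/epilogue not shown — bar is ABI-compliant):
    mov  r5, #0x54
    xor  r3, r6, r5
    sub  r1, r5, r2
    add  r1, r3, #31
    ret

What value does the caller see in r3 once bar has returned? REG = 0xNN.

REG = 0xc4

prologue: push r1 → mem[0x82]=0x6e, sp=0x82
prologue: push r5 → mem[0x81]=0x10, sp=0x81
body[0] mov  r5, #0x54 → r5=0x54
body[1] xor  r3, r6, r5 → r3=0xc4
body[2] sub  r1, r5, r2 → r1=0x4c
body[3] add  r1, r3, #31 → r1=0xe3
epilogue: pop r5=0x10, sp=0x82
epilogue: pop r1=0x6e, sp=0x83
r3 is caller-saved → body value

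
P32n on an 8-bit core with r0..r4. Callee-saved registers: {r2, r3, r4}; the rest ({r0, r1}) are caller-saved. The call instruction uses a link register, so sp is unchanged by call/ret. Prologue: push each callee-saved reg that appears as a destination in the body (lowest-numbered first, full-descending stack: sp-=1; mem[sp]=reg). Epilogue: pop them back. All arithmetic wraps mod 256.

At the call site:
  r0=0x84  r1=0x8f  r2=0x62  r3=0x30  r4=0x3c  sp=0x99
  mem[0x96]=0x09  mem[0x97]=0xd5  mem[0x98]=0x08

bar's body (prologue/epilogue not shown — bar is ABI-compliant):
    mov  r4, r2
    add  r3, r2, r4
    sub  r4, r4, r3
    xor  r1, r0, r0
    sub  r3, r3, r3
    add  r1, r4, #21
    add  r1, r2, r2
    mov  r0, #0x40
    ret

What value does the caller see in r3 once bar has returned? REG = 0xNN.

prologue: push r3 → mem[0x98]=0x30, sp=0x98
prologue: push r4 → mem[0x97]=0x3c, sp=0x97
body[0] mov  r4, r2 → r4=0x62
body[1] add  r3, r2, r4 → r3=0xc4
body[2] sub  r4, r4, r3 → r4=0x9e
body[3] xor  r1, r0, r0 → r1=0x00
body[4] sub  r3, r3, r3 → r3=0x00
body[5] add  r1, r4, #21 → r1=0xb3
body[6] add  r1, r2, r2 → r1=0xc4
body[7] mov  r0, #0x40 → r0=0x40
epilogue: pop r4=0x3c, sp=0x98
epilogue: pop r3=0x30, sp=0x99
r3 is callee-saved → restored

REG = 0x30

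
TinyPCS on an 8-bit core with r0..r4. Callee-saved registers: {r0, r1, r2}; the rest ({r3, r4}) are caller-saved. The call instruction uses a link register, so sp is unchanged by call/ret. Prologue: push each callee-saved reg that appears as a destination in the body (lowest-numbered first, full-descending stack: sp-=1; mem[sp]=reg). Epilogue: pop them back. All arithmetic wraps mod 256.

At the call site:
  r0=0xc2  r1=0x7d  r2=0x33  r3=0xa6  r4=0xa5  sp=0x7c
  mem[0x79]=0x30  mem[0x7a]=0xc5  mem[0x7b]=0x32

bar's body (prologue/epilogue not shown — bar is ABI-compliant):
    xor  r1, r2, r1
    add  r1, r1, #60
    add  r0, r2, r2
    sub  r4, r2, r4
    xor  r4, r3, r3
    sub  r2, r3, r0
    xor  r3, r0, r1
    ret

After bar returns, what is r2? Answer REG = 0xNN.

REG = 0x33

prologue: push r0 → mem[0x7b]=0xc2, sp=0x7b
prologue: push r1 → mem[0x7a]=0x7d, sp=0x7a
prologue: push r2 → mem[0x79]=0x33, sp=0x79
body[0] xor  r1, r2, r1 → r1=0x4e
body[1] add  r1, r1, #60 → r1=0x8a
body[2] add  r0, r2, r2 → r0=0x66
body[3] sub  r4, r2, r4 → r4=0x8e
body[4] xor  r4, r3, r3 → r4=0x00
body[5] sub  r2, r3, r0 → r2=0x40
body[6] xor  r3, r0, r1 → r3=0xec
epilogue: pop r2=0x33, sp=0x7a
epilogue: pop r1=0x7d, sp=0x7b
epilogue: pop r0=0xc2, sp=0x7c
r2 is callee-saved → restored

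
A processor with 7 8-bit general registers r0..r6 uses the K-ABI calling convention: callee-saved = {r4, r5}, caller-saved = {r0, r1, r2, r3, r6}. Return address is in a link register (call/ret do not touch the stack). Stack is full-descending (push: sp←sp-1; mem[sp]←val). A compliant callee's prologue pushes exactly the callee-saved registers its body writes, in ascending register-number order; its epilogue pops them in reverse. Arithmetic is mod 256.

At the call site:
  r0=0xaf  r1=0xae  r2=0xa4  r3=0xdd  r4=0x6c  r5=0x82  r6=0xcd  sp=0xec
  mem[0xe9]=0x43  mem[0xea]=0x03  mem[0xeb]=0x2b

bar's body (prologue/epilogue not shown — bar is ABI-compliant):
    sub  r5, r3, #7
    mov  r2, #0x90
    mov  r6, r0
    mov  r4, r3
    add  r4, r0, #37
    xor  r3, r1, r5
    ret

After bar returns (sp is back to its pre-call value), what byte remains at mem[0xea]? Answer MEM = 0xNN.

prologue: push r4 → mem[0xeb]=0x6c, sp=0xeb
prologue: push r5 → mem[0xea]=0x82, sp=0xea
body[0] sub  r5, r3, #7 → r5=0xd6
body[1] mov  r2, #0x90 → r2=0x90
body[2] mov  r6, r0 → r6=0xaf
body[3] mov  r4, r3 → r4=0xdd
body[4] add  r4, r0, #37 → r4=0xd4
body[5] xor  r3, r1, r5 → r3=0x78
epilogue: pop r5=0x82, sp=0xeb
epilogue: pop r4=0x6c, sp=0xec
prologue pushed ['r4', 'r5'] at ['0xeb', '0xea']

MEM = 0x82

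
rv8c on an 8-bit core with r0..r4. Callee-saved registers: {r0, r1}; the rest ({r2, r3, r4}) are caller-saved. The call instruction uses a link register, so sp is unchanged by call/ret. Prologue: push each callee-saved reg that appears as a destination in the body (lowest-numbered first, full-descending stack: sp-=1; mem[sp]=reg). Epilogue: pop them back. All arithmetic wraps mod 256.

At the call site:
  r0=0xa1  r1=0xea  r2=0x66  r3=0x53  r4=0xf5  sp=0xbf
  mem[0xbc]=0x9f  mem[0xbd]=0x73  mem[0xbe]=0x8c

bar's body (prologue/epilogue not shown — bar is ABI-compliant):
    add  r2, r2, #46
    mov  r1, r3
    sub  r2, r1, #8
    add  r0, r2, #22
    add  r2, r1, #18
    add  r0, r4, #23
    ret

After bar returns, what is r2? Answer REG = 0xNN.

prologue: push r0 -> mem[0xbe]=0xa1, sp=0xbe
prologue: push r1 -> mem[0xbd]=0xea, sp=0xbd
body[0] add  r2, r2, #46 -> r2=0x94
body[1] mov  r1, r3 -> r1=0x53
body[2] sub  r2, r1, #8 -> r2=0x4b
body[3] add  r0, r2, #22 -> r0=0x61
body[4] add  r2, r1, #18 -> r2=0x65
body[5] add  r0, r4, #23 -> r0=0x0c
epilogue: pop r1=0xea, sp=0xbe
epilogue: pop r0=0xa1, sp=0xbf
r2 is caller-saved -> body value

REG = 0x65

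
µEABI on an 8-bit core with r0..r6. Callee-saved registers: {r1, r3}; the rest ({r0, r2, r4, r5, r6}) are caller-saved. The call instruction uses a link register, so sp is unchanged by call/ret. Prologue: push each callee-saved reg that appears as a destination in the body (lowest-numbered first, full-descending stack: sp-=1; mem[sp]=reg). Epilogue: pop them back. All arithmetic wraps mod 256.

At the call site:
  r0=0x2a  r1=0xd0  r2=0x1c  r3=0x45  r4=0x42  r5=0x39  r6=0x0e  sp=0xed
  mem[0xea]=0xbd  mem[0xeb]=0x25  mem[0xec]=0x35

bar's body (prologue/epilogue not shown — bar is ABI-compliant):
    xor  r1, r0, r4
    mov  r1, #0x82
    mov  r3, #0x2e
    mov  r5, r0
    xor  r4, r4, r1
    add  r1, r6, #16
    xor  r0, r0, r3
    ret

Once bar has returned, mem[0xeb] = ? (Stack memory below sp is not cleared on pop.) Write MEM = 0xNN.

prologue: push r1 -> mem[0xec]=0xd0, sp=0xec
prologue: push r3 -> mem[0xeb]=0x45, sp=0xeb
body[0] xor  r1, r0, r4 -> r1=0x68
body[1] mov  r1, #0x82 -> r1=0x82
body[2] mov  r3, #0x2e -> r3=0x2e
body[3] mov  r5, r0 -> r5=0x2a
body[4] xor  r4, r4, r1 -> r4=0xc0
body[5] add  r1, r6, #16 -> r1=0x1e
body[6] xor  r0, r0, r3 -> r0=0x04
epilogue: pop r3=0x45, sp=0xec
epilogue: pop r1=0xd0, sp=0xed
prologue pushed ['r1', 'r3'] at ['0xec', '0xeb']

MEM = 0x45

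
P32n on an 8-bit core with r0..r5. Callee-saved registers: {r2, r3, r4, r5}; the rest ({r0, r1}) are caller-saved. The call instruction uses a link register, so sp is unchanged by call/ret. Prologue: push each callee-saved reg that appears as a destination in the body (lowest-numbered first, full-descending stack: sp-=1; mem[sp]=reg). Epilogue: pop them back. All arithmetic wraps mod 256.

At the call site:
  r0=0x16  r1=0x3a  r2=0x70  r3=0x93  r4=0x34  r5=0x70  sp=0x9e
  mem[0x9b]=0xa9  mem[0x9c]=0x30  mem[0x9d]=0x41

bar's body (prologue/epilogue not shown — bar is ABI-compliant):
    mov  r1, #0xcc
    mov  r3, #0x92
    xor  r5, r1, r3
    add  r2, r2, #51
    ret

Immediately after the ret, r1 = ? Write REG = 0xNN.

prologue: push r2 → mem[0x9d]=0x70, sp=0x9d
prologue: push r3 → mem[0x9c]=0x93, sp=0x9c
prologue: push r5 → mem[0x9b]=0x70, sp=0x9b
body[0] mov  r1, #0xcc → r1=0xcc
body[1] mov  r3, #0x92 → r3=0x92
body[2] xor  r5, r1, r3 → r5=0x5e
body[3] add  r2, r2, #51 → r2=0xa3
epilogue: pop r5=0x70, sp=0x9c
epilogue: pop r3=0x93, sp=0x9d
epilogue: pop r2=0x70, sp=0x9e
r1 is caller-saved → body value

REG = 0xcc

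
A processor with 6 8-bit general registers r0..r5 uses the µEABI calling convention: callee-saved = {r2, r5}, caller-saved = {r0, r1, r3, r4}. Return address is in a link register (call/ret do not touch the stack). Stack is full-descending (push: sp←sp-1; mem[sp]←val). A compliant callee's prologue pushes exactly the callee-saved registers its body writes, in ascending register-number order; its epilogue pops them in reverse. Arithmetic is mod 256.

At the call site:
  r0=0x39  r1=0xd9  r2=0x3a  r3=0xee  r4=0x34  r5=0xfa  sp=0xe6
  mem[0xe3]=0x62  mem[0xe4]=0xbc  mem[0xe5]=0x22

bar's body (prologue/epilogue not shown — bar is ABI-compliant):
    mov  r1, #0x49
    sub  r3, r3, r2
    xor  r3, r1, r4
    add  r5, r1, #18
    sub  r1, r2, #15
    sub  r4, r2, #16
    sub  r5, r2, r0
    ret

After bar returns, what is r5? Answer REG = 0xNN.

REG = 0xfa

prologue: push r5 → mem[0xe5]=0xfa, sp=0xe5
body[0] mov  r1, #0x49 → r1=0x49
body[1] sub  r3, r3, r2 → r3=0xb4
body[2] xor  r3, r1, r4 → r3=0x7d
body[3] add  r5, r1, #18 → r5=0x5b
body[4] sub  r1, r2, #15 → r1=0x2b
body[5] sub  r4, r2, #16 → r4=0x2a
body[6] sub  r5, r2, r0 → r5=0x01
epilogue: pop r5=0xfa, sp=0xe6
r5 is callee-saved → restored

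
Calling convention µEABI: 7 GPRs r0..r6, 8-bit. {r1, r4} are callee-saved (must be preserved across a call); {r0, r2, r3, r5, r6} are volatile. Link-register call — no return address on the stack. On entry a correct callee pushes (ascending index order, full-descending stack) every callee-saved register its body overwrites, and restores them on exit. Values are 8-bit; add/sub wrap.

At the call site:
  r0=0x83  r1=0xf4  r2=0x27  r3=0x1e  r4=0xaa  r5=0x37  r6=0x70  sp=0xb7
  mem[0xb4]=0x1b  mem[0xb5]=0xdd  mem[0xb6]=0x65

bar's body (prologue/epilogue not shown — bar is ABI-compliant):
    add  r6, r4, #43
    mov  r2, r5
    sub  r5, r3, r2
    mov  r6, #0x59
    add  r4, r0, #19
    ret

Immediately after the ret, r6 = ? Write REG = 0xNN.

prologue: push r4 -> mem[0xb6]=0xaa, sp=0xb6
body[0] add  r6, r4, #43 -> r6=0xd5
body[1] mov  r2, r5 -> r2=0x37
body[2] sub  r5, r3, r2 -> r5=0xe7
body[3] mov  r6, #0x59 -> r6=0x59
body[4] add  r4, r0, #19 -> r4=0x96
epilogue: pop r4=0xaa, sp=0xb7
r6 is caller-saved -> body value

REG = 0x59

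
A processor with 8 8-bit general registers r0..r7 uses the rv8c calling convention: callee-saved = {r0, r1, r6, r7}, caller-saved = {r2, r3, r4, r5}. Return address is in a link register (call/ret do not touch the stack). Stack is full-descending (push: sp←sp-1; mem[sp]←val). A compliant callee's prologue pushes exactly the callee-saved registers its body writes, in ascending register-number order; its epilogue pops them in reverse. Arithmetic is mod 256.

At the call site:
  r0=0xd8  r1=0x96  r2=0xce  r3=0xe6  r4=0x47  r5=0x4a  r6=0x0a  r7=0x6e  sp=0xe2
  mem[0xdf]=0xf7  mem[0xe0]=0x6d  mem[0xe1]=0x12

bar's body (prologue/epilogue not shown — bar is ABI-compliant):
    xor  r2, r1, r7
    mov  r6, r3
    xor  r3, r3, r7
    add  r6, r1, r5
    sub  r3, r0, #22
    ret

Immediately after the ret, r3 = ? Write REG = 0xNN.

REG = 0xc2

prologue: push r6 → mem[0xe1]=0x0a, sp=0xe1
body[0] xor  r2, r1, r7 → r2=0xf8
body[1] mov  r6, r3 → r6=0xe6
body[2] xor  r3, r3, r7 → r3=0x88
body[3] add  r6, r1, r5 → r6=0xe0
body[4] sub  r3, r0, #22 → r3=0xc2
epilogue: pop r6=0x0a, sp=0xe2
r3 is caller-saved → body value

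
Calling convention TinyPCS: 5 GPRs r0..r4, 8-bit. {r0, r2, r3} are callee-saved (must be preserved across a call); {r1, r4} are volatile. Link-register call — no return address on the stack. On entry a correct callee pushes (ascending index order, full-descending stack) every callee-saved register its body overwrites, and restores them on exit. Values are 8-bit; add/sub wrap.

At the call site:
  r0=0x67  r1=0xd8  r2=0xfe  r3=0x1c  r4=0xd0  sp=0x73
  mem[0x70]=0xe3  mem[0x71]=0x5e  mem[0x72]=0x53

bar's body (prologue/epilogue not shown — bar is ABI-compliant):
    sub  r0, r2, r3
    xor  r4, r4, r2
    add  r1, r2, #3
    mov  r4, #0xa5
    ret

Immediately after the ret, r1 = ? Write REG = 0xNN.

REG = 0x01

prologue: push r0 → mem[0x72]=0x67, sp=0x72
body[0] sub  r0, r2, r3 → r0=0xe2
body[1] xor  r4, r4, r2 → r4=0x2e
body[2] add  r1, r2, #3 → r1=0x01
body[3] mov  r4, #0xa5 → r4=0xa5
epilogue: pop r0=0x67, sp=0x73
r1 is caller-saved → body value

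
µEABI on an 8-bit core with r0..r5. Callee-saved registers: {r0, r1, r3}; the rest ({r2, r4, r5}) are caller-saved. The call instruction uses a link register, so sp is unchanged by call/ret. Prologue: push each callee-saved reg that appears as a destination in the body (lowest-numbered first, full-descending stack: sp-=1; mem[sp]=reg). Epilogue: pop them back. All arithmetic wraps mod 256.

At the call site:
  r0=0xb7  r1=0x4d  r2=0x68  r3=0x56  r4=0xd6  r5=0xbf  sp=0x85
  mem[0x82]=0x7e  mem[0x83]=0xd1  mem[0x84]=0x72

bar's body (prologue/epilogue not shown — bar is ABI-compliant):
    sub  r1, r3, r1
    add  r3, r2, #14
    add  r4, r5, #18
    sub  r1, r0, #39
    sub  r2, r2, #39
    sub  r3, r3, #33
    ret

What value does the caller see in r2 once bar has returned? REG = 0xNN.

REG = 0x41

prologue: push r1 → mem[0x84]=0x4d, sp=0x84
prologue: push r3 → mem[0x83]=0x56, sp=0x83
body[0] sub  r1, r3, r1 → r1=0x09
body[1] add  r3, r2, #14 → r3=0x76
body[2] add  r4, r5, #18 → r4=0xd1
body[3] sub  r1, r0, #39 → r1=0x90
body[4] sub  r2, r2, #39 → r2=0x41
body[5] sub  r3, r3, #33 → r3=0x55
epilogue: pop r3=0x56, sp=0x84
epilogue: pop r1=0x4d, sp=0x85
r2 is caller-saved → body value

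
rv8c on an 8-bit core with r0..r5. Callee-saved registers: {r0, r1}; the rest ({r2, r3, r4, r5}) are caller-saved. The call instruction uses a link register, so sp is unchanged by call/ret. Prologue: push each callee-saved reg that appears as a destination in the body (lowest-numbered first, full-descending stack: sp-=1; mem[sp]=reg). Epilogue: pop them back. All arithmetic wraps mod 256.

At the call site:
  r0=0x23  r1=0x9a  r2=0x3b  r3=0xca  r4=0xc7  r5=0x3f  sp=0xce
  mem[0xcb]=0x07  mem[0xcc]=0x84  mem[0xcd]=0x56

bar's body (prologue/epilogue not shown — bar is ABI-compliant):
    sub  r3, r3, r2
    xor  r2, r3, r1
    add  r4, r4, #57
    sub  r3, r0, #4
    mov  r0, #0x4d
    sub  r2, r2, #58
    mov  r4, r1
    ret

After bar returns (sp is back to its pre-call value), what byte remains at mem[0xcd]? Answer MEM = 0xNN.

MEM = 0x23

prologue: push r0 -> mem[0xcd]=0x23, sp=0xcd
body[0] sub  r3, r3, r2 -> r3=0x8f
body[1] xor  r2, r3, r1 -> r2=0x15
body[2] add  r4, r4, #57 -> r4=0x00
body[3] sub  r3, r0, #4 -> r3=0x1f
body[4] mov  r0, #0x4d -> r0=0x4d
body[5] sub  r2, r2, #58 -> r2=0xdb
body[6] mov  r4, r1 -> r4=0x9a
epilogue: pop r0=0x23, sp=0xce
prologue pushed ['r0'] at ['0xcd']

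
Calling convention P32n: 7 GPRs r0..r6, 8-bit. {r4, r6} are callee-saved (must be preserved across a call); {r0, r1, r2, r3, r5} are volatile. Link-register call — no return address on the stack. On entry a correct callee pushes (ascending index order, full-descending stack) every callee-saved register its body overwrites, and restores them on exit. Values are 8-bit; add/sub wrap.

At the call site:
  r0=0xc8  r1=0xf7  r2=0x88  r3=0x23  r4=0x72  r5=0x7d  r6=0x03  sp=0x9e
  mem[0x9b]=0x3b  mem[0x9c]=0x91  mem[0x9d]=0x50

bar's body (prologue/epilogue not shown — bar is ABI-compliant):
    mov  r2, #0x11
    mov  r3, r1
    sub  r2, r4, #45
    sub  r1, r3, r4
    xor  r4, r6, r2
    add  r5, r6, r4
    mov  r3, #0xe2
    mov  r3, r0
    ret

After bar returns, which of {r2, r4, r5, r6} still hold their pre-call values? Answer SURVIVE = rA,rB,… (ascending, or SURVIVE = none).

SURVIVE = r4,r6

prologue: push r4 → mem[0x9d]=0x72, sp=0x9d
body[0] mov  r2, #0x11 → r2=0x11
body[1] mov  r3, r1 → r3=0xf7
body[2] sub  r2, r4, #45 → r2=0x45
body[3] sub  r1, r3, r4 → r1=0x85
body[4] xor  r4, r6, r2 → r4=0x46
body[5] add  r5, r6, r4 → r5=0x49
body[6] mov  r3, #0xe2 → r3=0xe2
body[7] mov  r3, r0 → r3=0xc8
epilogue: pop r4=0x72, sp=0x9e
r2: caller-saved, written=True
r4: callee-saved, written=True
r5: caller-saved, written=True
r6: callee-saved, written=False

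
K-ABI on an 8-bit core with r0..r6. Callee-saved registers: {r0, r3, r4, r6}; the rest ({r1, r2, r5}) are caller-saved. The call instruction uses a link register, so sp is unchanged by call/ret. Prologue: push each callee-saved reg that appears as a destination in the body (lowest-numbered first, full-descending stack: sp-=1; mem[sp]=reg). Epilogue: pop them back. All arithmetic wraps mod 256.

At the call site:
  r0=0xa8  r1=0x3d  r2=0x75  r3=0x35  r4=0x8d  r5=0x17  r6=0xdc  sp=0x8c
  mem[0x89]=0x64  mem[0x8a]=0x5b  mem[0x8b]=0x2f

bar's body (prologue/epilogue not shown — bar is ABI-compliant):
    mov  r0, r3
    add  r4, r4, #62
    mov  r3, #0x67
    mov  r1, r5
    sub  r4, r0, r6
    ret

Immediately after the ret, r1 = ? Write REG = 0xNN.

REG = 0x17

prologue: push r0 → mem[0x8b]=0xa8, sp=0x8b
prologue: push r3 → mem[0x8a]=0x35, sp=0x8a
prologue: push r4 → mem[0x89]=0x8d, sp=0x89
body[0] mov  r0, r3 → r0=0x35
body[1] add  r4, r4, #62 → r4=0xcb
body[2] mov  r3, #0x67 → r3=0x67
body[3] mov  r1, r5 → r1=0x17
body[4] sub  r4, r0, r6 → r4=0x59
epilogue: pop r4=0x8d, sp=0x8a
epilogue: pop r3=0x35, sp=0x8b
epilogue: pop r0=0xa8, sp=0x8c
r1 is caller-saved → body value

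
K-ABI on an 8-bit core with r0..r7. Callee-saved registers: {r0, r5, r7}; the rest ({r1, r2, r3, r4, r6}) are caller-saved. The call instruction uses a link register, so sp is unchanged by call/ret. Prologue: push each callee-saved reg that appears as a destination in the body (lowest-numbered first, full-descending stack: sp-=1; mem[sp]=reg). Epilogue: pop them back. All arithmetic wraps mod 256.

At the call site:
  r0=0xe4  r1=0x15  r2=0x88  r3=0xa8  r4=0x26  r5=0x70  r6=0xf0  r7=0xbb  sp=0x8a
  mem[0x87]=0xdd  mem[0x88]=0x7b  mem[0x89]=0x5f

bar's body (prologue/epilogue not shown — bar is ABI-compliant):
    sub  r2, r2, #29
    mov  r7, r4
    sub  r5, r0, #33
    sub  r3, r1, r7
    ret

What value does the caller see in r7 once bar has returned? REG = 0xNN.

prologue: push r5 → mem[0x89]=0x70, sp=0x89
prologue: push r7 → mem[0x88]=0xbb, sp=0x88
body[0] sub  r2, r2, #29 → r2=0x6b
body[1] mov  r7, r4 → r7=0x26
body[2] sub  r5, r0, #33 → r5=0xc3
body[3] sub  r3, r1, r7 → r3=0xef
epilogue: pop r7=0xbb, sp=0x89
epilogue: pop r5=0x70, sp=0x8a
r7 is callee-saved → restored

REG = 0xbb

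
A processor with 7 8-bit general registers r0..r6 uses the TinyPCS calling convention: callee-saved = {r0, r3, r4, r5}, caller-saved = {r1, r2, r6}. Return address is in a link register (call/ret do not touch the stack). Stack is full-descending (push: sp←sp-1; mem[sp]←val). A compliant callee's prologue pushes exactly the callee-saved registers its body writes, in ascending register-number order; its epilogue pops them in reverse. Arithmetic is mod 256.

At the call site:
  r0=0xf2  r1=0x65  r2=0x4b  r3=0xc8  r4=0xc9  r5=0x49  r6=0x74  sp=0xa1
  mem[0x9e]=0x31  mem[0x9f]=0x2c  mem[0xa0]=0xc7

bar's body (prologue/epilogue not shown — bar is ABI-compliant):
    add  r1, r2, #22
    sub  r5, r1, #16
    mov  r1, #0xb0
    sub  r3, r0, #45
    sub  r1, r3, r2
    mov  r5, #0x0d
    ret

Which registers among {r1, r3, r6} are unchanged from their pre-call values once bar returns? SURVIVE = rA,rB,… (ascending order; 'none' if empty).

SURVIVE = r3,r6

prologue: push r3 -> mem[0xa0]=0xc8, sp=0xa0
prologue: push r5 -> mem[0x9f]=0x49, sp=0x9f
body[0] add  r1, r2, #22 -> r1=0x61
body[1] sub  r5, r1, #16 -> r5=0x51
body[2] mov  r1, #0xb0 -> r1=0xb0
body[3] sub  r3, r0, #45 -> r3=0xc5
body[4] sub  r1, r3, r2 -> r1=0x7a
body[5] mov  r5, #0x0d -> r5=0x0d
epilogue: pop r5=0x49, sp=0xa0
epilogue: pop r3=0xc8, sp=0xa1
r1: caller-saved, written=True
r3: callee-saved, written=True
r6: caller-saved, written=False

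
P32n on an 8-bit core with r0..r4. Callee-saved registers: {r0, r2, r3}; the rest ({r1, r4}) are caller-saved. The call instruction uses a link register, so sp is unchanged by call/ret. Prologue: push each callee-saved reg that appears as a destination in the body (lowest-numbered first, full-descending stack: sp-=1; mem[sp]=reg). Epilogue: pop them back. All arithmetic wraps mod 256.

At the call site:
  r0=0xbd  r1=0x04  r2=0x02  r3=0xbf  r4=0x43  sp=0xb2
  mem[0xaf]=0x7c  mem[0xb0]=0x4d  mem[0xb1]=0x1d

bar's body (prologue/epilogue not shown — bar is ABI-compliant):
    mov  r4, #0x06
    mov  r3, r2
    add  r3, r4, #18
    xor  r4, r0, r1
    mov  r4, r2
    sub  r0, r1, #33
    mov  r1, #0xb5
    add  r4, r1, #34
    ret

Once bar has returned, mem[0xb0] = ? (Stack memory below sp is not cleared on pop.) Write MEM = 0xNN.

MEM = 0xbf

prologue: push r0 -> mem[0xb1]=0xbd, sp=0xb1
prologue: push r3 -> mem[0xb0]=0xbf, sp=0xb0
body[0] mov  r4, #0x06 -> r4=0x06
body[1] mov  r3, r2 -> r3=0x02
body[2] add  r3, r4, #18 -> r3=0x18
body[3] xor  r4, r0, r1 -> r4=0xb9
body[4] mov  r4, r2 -> r4=0x02
body[5] sub  r0, r1, #33 -> r0=0xe3
body[6] mov  r1, #0xb5 -> r1=0xb5
body[7] add  r4, r1, #34 -> r4=0xd7
epilogue: pop r3=0xbf, sp=0xb1
epilogue: pop r0=0xbd, sp=0xb2
prologue pushed ['r0', 'r3'] at ['0xb1', '0xb0']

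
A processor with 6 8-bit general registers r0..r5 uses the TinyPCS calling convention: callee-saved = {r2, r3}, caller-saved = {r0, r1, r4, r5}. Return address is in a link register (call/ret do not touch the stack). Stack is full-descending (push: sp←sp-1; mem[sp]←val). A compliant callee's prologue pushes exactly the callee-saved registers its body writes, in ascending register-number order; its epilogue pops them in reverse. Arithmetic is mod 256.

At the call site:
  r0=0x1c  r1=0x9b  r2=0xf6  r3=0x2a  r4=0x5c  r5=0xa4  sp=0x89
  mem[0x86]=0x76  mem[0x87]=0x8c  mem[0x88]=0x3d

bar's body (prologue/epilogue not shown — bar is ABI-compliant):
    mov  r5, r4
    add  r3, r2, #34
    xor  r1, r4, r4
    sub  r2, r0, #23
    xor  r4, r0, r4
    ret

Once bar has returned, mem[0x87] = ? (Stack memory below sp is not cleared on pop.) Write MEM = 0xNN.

prologue: push r2 → mem[0x88]=0xf6, sp=0x88
prologue: push r3 → mem[0x87]=0x2a, sp=0x87
body[0] mov  r5, r4 → r5=0x5c
body[1] add  r3, r2, #34 → r3=0x18
body[2] xor  r1, r4, r4 → r1=0x00
body[3] sub  r2, r0, #23 → r2=0x05
body[4] xor  r4, r0, r4 → r4=0x40
epilogue: pop r3=0x2a, sp=0x88
epilogue: pop r2=0xf6, sp=0x89
prologue pushed ['r2', 'r3'] at ['0x88', '0x87']

MEM = 0x2a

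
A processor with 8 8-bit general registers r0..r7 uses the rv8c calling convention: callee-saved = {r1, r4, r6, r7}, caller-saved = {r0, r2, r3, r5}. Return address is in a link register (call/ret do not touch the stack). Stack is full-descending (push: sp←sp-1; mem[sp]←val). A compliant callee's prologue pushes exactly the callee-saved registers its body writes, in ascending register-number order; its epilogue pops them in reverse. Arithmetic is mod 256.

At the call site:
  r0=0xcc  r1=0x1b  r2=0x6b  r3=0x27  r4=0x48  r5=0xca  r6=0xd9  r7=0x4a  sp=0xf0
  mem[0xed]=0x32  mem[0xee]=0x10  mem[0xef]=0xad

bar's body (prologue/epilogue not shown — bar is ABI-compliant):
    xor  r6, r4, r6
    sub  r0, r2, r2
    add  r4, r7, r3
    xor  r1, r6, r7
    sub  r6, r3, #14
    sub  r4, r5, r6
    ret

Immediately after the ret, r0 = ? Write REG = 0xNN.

REG = 0x00

prologue: push r1 -> mem[0xef]=0x1b, sp=0xef
prologue: push r4 -> mem[0xee]=0x48, sp=0xee
prologue: push r6 -> mem[0xed]=0xd9, sp=0xed
body[0] xor  r6, r4, r6 -> r6=0x91
body[1] sub  r0, r2, r2 -> r0=0x00
body[2] add  r4, r7, r3 -> r4=0x71
body[3] xor  r1, r6, r7 -> r1=0xdb
body[4] sub  r6, r3, #14 -> r6=0x19
body[5] sub  r4, r5, r6 -> r4=0xb1
epilogue: pop r6=0xd9, sp=0xee
epilogue: pop r4=0x48, sp=0xef
epilogue: pop r1=0x1b, sp=0xf0
r0 is caller-saved -> body value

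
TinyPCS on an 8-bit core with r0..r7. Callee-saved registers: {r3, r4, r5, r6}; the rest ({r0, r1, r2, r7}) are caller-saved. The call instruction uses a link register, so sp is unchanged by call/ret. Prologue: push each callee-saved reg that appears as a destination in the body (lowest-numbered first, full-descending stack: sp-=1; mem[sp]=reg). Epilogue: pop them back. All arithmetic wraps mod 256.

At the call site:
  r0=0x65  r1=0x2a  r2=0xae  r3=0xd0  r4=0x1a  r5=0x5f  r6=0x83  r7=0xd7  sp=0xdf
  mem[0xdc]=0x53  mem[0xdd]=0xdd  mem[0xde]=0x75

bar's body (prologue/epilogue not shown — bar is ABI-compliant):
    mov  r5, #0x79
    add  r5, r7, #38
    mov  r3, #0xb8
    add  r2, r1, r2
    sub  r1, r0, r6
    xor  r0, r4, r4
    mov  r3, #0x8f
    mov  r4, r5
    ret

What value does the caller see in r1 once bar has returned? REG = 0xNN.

REG = 0xe2

prologue: push r3 → mem[0xde]=0xd0, sp=0xde
prologue: push r4 → mem[0xdd]=0x1a, sp=0xdd
prologue: push r5 → mem[0xdc]=0x5f, sp=0xdc
body[0] mov  r5, #0x79 → r5=0x79
body[1] add  r5, r7, #38 → r5=0xfd
body[2] mov  r3, #0xb8 → r3=0xb8
body[3] add  r2, r1, r2 → r2=0xd8
body[4] sub  r1, r0, r6 → r1=0xe2
body[5] xor  r0, r4, r4 → r0=0x00
body[6] mov  r3, #0x8f → r3=0x8f
body[7] mov  r4, r5 → r4=0xfd
epilogue: pop r5=0x5f, sp=0xdd
epilogue: pop r4=0x1a, sp=0xde
epilogue: pop r3=0xd0, sp=0xdf
r1 is caller-saved → body value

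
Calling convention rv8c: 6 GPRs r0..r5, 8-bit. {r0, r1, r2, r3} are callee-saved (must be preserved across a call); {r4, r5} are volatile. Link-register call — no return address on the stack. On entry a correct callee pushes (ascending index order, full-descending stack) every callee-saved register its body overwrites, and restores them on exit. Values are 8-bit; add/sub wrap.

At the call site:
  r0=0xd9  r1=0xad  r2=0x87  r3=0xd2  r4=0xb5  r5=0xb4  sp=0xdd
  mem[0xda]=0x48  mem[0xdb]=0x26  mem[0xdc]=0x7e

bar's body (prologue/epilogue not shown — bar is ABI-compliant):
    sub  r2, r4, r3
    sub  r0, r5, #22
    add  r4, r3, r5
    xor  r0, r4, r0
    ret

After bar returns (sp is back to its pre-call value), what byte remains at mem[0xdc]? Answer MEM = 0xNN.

prologue: push r0 -> mem[0xdc]=0xd9, sp=0xdc
prologue: push r2 -> mem[0xdb]=0x87, sp=0xdb
body[0] sub  r2, r4, r3 -> r2=0xe3
body[1] sub  r0, r5, #22 -> r0=0x9e
body[2] add  r4, r3, r5 -> r4=0x86
body[3] xor  r0, r4, r0 -> r0=0x18
epilogue: pop r2=0x87, sp=0xdc
epilogue: pop r0=0xd9, sp=0xdd
prologue pushed ['r0', 'r2'] at ['0xdc', '0xdb']

MEM = 0xd9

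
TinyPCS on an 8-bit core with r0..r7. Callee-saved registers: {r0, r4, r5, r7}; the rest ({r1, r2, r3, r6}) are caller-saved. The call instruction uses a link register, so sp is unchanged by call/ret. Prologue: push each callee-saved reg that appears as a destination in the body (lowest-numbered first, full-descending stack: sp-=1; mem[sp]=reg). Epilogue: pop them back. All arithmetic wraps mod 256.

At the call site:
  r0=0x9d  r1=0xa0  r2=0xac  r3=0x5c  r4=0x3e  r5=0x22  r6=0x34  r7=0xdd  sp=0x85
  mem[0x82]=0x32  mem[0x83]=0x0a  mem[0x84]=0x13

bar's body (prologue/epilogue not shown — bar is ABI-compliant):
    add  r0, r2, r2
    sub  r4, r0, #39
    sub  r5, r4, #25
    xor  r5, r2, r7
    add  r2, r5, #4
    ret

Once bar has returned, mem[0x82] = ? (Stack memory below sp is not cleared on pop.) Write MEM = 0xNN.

MEM = 0x22

prologue: push r0 -> mem[0x84]=0x9d, sp=0x84
prologue: push r4 -> mem[0x83]=0x3e, sp=0x83
prologue: push r5 -> mem[0x82]=0x22, sp=0x82
body[0] add  r0, r2, r2 -> r0=0x58
body[1] sub  r4, r0, #39 -> r4=0x31
body[2] sub  r5, r4, #25 -> r5=0x18
body[3] xor  r5, r2, r7 -> r5=0x71
body[4] add  r2, r5, #4 -> r2=0x75
epilogue: pop r5=0x22, sp=0x83
epilogue: pop r4=0x3e, sp=0x84
epilogue: pop r0=0x9d, sp=0x85
prologue pushed ['r0', 'r4', 'r5'] at ['0x84', '0x83', '0x82']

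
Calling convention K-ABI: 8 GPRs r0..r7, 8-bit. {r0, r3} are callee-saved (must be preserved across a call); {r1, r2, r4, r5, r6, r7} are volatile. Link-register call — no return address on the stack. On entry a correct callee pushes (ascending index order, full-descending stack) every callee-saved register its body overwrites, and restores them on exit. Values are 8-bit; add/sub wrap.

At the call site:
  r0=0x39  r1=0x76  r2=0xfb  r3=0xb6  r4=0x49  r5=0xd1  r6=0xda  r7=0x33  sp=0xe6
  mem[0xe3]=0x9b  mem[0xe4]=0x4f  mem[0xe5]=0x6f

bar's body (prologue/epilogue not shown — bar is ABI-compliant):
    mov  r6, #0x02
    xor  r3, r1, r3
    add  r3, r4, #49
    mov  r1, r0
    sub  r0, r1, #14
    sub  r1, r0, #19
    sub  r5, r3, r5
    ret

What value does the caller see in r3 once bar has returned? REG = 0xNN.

prologue: push r0 → mem[0xe5]=0x39, sp=0xe5
prologue: push r3 → mem[0xe4]=0xb6, sp=0xe4
body[0] mov  r6, #0x02 → r6=0x02
body[1] xor  r3, r1, r3 → r3=0xc0
body[2] add  r3, r4, #49 → r3=0x7a
body[3] mov  r1, r0 → r1=0x39
body[4] sub  r0, r1, #14 → r0=0x2b
body[5] sub  r1, r0, #19 → r1=0x18
body[6] sub  r5, r3, r5 → r5=0xa9
epilogue: pop r3=0xb6, sp=0xe5
epilogue: pop r0=0x39, sp=0xe6
r3 is callee-saved → restored

REG = 0xb6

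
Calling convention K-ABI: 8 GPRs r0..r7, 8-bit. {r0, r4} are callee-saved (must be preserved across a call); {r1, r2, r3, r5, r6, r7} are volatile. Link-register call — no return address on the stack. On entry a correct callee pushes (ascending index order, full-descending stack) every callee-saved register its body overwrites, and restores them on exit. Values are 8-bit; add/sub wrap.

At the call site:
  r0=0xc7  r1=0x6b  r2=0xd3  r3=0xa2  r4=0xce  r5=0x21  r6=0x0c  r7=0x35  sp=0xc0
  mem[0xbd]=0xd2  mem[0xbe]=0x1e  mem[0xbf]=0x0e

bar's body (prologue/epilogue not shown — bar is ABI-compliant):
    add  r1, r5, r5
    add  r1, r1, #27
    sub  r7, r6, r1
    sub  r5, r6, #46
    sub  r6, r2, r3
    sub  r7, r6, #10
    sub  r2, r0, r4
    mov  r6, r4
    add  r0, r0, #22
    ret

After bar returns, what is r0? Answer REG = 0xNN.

prologue: push r0 -> mem[0xbf]=0xc7, sp=0xbf
body[0] add  r1, r5, r5 -> r1=0x42
body[1] add  r1, r1, #27 -> r1=0x5d
body[2] sub  r7, r6, r1 -> r7=0xaf
body[3] sub  r5, r6, #46 -> r5=0xde
body[4] sub  r6, r2, r3 -> r6=0x31
body[5] sub  r7, r6, #10 -> r7=0x27
body[6] sub  r2, r0, r4 -> r2=0xf9
body[7] mov  r6, r4 -> r6=0xce
body[8] add  r0, r0, #22 -> r0=0xdd
epilogue: pop r0=0xc7, sp=0xc0
r0 is callee-saved -> restored

REG = 0xc7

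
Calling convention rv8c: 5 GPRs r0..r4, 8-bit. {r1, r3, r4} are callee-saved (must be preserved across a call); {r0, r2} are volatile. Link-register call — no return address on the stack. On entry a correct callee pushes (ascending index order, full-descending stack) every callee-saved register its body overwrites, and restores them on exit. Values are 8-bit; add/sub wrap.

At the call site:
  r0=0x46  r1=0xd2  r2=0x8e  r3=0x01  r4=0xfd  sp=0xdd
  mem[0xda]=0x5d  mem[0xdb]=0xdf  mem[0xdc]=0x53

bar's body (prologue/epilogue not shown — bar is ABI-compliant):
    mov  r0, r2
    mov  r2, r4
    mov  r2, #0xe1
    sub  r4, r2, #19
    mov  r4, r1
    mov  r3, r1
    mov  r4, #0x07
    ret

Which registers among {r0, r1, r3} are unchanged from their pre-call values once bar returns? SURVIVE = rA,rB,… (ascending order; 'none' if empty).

prologue: push r3 → mem[0xdc]=0x01, sp=0xdc
prologue: push r4 → mem[0xdb]=0xfd, sp=0xdb
body[0] mov  r0, r2 → r0=0x8e
body[1] mov  r2, r4 → r2=0xfd
body[2] mov  r2, #0xe1 → r2=0xe1
body[3] sub  r4, r2, #19 → r4=0xce
body[4] mov  r4, r1 → r4=0xd2
body[5] mov  r3, r1 → r3=0xd2
body[6] mov  r4, #0x07 → r4=0x07
epilogue: pop r4=0xfd, sp=0xdc
epilogue: pop r3=0x01, sp=0xdd
r0: caller-saved, written=True
r1: callee-saved, written=False
r3: callee-saved, written=True

SURVIVE = r1,r3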